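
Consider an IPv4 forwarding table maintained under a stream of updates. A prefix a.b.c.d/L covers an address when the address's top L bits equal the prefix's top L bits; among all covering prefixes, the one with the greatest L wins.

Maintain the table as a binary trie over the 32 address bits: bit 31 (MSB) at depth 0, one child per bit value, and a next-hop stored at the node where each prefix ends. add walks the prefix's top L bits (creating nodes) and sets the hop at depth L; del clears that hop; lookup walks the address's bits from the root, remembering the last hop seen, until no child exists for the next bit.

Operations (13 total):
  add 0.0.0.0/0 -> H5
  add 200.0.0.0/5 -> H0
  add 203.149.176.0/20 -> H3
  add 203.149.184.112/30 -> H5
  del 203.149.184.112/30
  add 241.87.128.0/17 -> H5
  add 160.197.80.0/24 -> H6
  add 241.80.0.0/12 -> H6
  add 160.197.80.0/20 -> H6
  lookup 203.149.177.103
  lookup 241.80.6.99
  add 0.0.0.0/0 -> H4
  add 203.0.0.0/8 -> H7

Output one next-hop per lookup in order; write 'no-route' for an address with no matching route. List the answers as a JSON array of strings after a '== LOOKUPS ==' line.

Process each operation:
  + 0.0.0.0/0 (H5) depth=0
  + 200.0.0.0/5 (H0) depth=5
  + 203.149.176.0/20 (H3) depth=20
  + 203.149.184.112/30 (H5) depth=30
  - 203.149.184.112/30 clear@30
  + 241.87.128.0/17 (H5) depth=17
  + 160.197.80.0/24 (H6) depth=24
  + 241.80.0.0/12 (H6) depth=12
  + 160.197.80.0/20 (H6) depth=20
  lookup 203.149.177.103: bits 11001011100101011011 walk d0:H5→d1:-→d2:-→d3:-→d4:-→d5:H0→d6:-→d7:-→d8:-→d9:-→d10:-→d11:-→d12:-→d13:-→d14:-→d15:-→d16:-→d17:-→d18:-→d19:-→d20:H3 -> H3
  lookup 241.80.6.99: bits 1111000101010 walk d0:H5→d1:-→d2:-→d3:-→d4:-→d5:-→d6:-→d7:-→d8:-→d9:-→d10:-→d11:-→d12:H6→d13:- -> H6
  + 0.0.0.0/0 (H4) depth=0
  + 203.0.0.0/8 (H7) depth=8

== LOOKUPS ==
["H3","H6"]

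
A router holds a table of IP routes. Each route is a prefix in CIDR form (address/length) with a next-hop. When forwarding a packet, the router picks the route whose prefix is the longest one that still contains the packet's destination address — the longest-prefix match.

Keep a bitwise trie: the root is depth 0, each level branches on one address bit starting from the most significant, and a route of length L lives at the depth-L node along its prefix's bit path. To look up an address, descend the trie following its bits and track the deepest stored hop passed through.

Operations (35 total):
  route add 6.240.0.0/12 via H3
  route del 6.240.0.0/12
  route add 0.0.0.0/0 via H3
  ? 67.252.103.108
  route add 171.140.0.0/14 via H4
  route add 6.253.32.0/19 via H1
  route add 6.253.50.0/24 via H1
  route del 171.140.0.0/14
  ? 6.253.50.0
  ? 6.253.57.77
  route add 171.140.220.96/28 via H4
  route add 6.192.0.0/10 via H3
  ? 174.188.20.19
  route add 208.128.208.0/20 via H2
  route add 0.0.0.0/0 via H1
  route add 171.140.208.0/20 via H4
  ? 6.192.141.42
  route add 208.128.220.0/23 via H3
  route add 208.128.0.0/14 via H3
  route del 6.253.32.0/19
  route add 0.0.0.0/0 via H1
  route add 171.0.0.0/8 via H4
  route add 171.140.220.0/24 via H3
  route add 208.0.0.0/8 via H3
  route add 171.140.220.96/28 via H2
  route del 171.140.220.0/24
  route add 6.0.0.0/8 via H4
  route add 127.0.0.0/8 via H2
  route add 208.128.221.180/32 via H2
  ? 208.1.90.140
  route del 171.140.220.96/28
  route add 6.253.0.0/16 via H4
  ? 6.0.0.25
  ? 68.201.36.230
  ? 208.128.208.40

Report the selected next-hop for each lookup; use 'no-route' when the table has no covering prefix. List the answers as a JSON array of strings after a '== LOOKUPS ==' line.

Trace:
  add 6.240.0.0/12 -> H3 at depth 12
  - 6.240.0.0/12 clear@12
  add 0.0.0.0/0 -> H3 at depth 0
  lookup 67.252.103.108: bits 0 walk d0:H3→d1:- -> H3
  add 171.140.0.0/14 -> H4 at depth 14
  add 6.253.32.0/19 -> H1 at depth 19
  add 6.253.50.0/24 -> H1 at depth 24
  - 171.140.0.0/14 clear@14
  lookup 6.253.50.0: bits 000001101111110100110010 walk d0:H3→d1:-→d2:-→d3:-→d4:-→d5:-→d6:-→d7:-→d8:-→d9:-→d10:-→d11:-→d12:-→d13:-→d14:-→d15:-→d16:-→d17:-→d18:-→d19:H1→d20:-→d21:-→d22:-→d23:-→d24:H1 -> H1
  lookup 6.253.57.77: bits 00000110111111010011 walk d0:H3→d1:-→d2:-→d3:-→d4:-→d5:-→d6:-→d7:-→d8:-→d9:-→d10:-→d11:-→d12:-→d13:-→d14:-→d15:-→d16:-→d17:-→d18:-→d19:H1→d20:- -> H1
  add 171.140.220.96/28 -> H4 at depth 28
  add 6.192.0.0/10 -> H3 at depth 10
  lookup 174.188.20.19: bits 10101 walk d0:H3→d1:-→d2:-→d3:-→d4:-→d5:- -> H3
  add 208.128.208.0/20 -> H2 at depth 20
  add 0.0.0.0/0 -> H1 at depth 0
  add 171.140.208.0/20 -> H4 at depth 20
  lookup 6.192.141.42: bits 0000011011 walk d0:H1→d1:-→d2:-→d3:-→d4:-→d5:-→d6:-→d7:-→d8:-→d9:-→d10:H3 -> H3
  add 208.128.220.0/23 -> H3 at depth 23
  add 208.128.0.0/14 -> H3 at depth 14
  - 6.253.32.0/19 clear@19
  add 0.0.0.0/0 -> H1 at depth 0
  add 171.0.0.0/8 -> H4 at depth 8
  add 171.140.220.0/24 -> H3 at depth 24
  add 208.0.0.0/8 -> H3 at depth 8
  add 171.140.220.96/28 -> H2 at depth 28
  - 171.140.220.0/24 clear@24
  add 6.0.0.0/8 -> H4 at depth 8
  add 127.0.0.0/8 -> H2 at depth 8
  add 208.128.221.180/32 -> H2 at depth 32
  lookup 208.1.90.140: bits 11010000 walk d0:H1→d1:-→d2:-→d3:-→d4:-→d5:-→d6:-→d7:-→d8:H3 -> H3
  - 171.140.220.96/28 clear@28
  add 6.253.0.0/16 -> H4 at depth 16
  lookup 6.0.0.25: bits 00000110 walk d0:H1→d1:-→d2:-→d3:-→d4:-→d5:-→d6:-→d7:-→d8:H4 -> H4
  lookup 68.201.36.230: bits 01 walk d0:H1→d1:-→d2:- -> H1
  lookup 208.128.208.40: bits 11010000100000001101 walk d0:H1→d1:-→d2:-→d3:-→d4:-→d5:-→d6:-→d7:-→d8:H3→d9:-→d10:-→d11:-→d12:-→d13:-→d14:H3→d15:-→d16:-→d17:-→d18:-→d19:-→d20:H2 -> H2

== LOOKUPS ==
["H3","H1","H1","H3","H3","H3","H4","H1","H2"]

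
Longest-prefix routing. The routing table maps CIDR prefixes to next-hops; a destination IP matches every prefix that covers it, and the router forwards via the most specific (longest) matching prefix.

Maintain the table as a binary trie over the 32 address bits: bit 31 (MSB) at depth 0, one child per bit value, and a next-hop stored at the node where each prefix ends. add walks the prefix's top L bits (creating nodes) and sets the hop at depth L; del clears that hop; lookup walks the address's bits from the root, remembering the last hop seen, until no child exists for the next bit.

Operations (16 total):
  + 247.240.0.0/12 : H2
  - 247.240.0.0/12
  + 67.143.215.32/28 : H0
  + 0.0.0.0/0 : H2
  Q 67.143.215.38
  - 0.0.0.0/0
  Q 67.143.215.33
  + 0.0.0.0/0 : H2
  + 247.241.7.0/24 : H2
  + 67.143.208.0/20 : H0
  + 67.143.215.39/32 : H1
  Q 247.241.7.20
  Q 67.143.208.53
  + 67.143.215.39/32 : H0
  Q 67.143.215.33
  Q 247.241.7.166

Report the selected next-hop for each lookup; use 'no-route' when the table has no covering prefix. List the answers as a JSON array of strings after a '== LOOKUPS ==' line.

Trace:
  add 247.240.0.0/12 -> H2 at depth 12
  del 247.240.0.0/12 (clear depth 12)
  add 67.143.215.32/28 -> H0 at depth 28
  add 0.0.0.0/0 -> H2 at depth 0
  Q 67.143.215.38: descend 0100001110001111110101110010 ; hops seen [H2,H0] ; pick H0
  del 0.0.0.0/0 (clear depth 0)
  Q 67.143.215.33: descend 0100001110001111110101110010 ; hops seen [H0] ; pick H0
  add 0.0.0.0/0 -> H2 at depth 0
  add 247.241.7.0/24 -> H2 at depth 24
  add 67.143.208.0/20 -> H0 at depth 20
  add 67.143.215.39/32 -> H1 at depth 32
  Q 247.241.7.20: descend 111101111111000100000111 ; hops seen [H2,H2] ; pick H2
  Q 67.143.208.53: descend 010000111000111111010 ; hops seen [H2,H0] ; pick H0
  add 67.143.215.39/32 -> H0 at depth 32
  Q 67.143.215.33: descend 01000011100011111101011100100 ; hops seen [H2,H0,H0] ; pick H0
  Q 247.241.7.166: descend 111101111111000100000111 ; hops seen [H2,H2] ; pick H2

== LOOKUPS ==
["H0","H0","H2","H0","H0","H2"]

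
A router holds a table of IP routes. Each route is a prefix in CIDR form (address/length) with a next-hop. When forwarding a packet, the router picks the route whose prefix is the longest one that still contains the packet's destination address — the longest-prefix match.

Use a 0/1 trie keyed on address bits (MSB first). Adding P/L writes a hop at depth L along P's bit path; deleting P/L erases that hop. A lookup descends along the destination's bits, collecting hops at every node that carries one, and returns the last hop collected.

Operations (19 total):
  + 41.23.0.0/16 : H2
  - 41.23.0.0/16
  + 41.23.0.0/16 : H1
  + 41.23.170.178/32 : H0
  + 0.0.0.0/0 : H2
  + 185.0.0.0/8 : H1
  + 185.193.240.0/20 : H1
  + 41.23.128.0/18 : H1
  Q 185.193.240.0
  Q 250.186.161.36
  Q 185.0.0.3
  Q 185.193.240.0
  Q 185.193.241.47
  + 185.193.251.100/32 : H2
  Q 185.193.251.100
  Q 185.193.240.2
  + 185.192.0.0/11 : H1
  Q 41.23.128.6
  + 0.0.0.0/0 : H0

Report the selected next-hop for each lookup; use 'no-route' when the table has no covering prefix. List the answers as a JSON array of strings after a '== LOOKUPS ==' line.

Trace:
  add 41.23.0.0/16 -> H2 at depth 16
  del 41.23.0.0/16 (clear depth 16)
  add 41.23.0.0/16 -> H1 at depth 16
  add 41.23.170.178/32 -> H0 at depth 32
  add 0.0.0.0/0 -> H2 at depth 0
  add 185.0.0.0/8 -> H1 at depth 8
  add 185.193.240.0/20 -> H1 at depth 20
  add 41.23.128.0/18 -> H1 at depth 18
  ? 185.193.240.0  path d0:H2→d1:-→d2:-→d3:-→d4:-→d5:-→d6:-→d7:-→d8:H1→d9:-→d10:-→d11:-→d12:-→d13:-→d14:-→d15:-→d16:-→d17:-→d18:-→d19:-→d20:H1  best=H1
  ? 250.186.161.36  path d0:H2→d1:-  best=H2
  ? 185.0.0.3  path d0:H2→d1:-→d2:-→d3:-→d4:-→d5:-→d6:-→d7:-→d8:H1  best=H1
  ? 185.193.240.0  path d0:H2→d1:-→d2:-→d3:-→d4:-→d5:-→d6:-→d7:-→d8:H1→d9:-→d10:-→d11:-→d12:-→d13:-→d14:-→d15:-→d16:-→d17:-→d18:-→d19:-→d20:H1  best=H1
  ? 185.193.241.47  path d0:H2→d1:-→d2:-→d3:-→d4:-→d5:-→d6:-→d7:-→d8:H1→d9:-→d10:-→d11:-→d12:-→d13:-→d14:-→d15:-→d16:-→d17:-→d18:-→d19:-→d20:H1  best=H1
  add 185.193.251.100/32 -> H2 at depth 32
  ? 185.193.251.100  path d0:H2→d1:-→d2:-→d3:-→d4:-→d5:-→d6:-→d7:-→d8:H1→d9:-→d10:-→d11:-→d12:-→d13:-→d14:-→d15:-→d16:-→d17:-→d18:-→d19:-→d20:H1→d21:-→d22:-→d23:-→d24:-→d25:-→d26:-→d27:-→d28:-→d29:-→d30:-→d31:-→d32:H2  best=H2
  ? 185.193.240.2  path d0:H2→d1:-→d2:-→d3:-→d4:-→d5:-→d6:-→d7:-→d8:H1→d9:-→d10:-→d11:-→d12:-→d13:-→d14:-→d15:-→d16:-→d17:-→d18:-→d19:-→d20:H1  best=H1
  add 185.192.0.0/11 -> H1 at depth 11
  ? 41.23.128.6  path d0:H2→d1:-→d2:-→d3:-→d4:-→d5:-→d6:-→d7:-→d8:-→d9:-→d10:-→d11:-→d12:-→d13:-→d14:-→d15:-→d16:H1→d17:-→d18:H1  best=H1
  add 0.0.0.0/0 -> H0 at depth 0

== LOOKUPS ==
["H1","H2","H1","H1","H1","H2","H1","H1"]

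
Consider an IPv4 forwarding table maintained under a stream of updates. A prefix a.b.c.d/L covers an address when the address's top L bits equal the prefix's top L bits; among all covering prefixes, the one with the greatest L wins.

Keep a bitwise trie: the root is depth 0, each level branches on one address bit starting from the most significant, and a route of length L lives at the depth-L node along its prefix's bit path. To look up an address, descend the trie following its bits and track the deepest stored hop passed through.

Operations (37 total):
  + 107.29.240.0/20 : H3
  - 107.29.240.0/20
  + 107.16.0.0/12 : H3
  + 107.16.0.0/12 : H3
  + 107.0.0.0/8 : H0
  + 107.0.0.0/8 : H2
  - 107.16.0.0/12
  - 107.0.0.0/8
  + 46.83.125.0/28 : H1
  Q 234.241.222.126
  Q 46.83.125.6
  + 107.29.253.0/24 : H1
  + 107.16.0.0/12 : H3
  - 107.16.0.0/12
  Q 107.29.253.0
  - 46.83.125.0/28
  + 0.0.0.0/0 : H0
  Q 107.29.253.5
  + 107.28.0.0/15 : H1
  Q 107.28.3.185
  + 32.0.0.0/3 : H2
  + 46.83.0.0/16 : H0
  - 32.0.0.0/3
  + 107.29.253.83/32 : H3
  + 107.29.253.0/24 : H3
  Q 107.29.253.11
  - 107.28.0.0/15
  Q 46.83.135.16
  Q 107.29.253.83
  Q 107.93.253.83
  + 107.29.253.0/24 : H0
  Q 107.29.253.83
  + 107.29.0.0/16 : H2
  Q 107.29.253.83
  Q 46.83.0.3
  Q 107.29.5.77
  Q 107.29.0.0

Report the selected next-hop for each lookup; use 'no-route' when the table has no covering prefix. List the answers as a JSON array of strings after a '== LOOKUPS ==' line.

Trace:
  + 107.29.240.0/20 (H3) depth=20
  del 107.29.240.0/20 (clear depth 20)
  + 107.16.0.0/12 (H3) depth=12
  + 107.16.0.0/12 (H3) depth=12
  + 107.0.0.0/8 (H0) depth=8
  + 107.0.0.0/8 (H2) depth=8
  del 107.16.0.0/12 (clear depth 12)
  del 107.0.0.0/8 (clear depth 8)
  + 46.83.125.0/28 (H1) depth=28
  lookup 234.241.222.126: bits ε walk d0:- -> no-route
  lookup 46.83.125.6: bits 0010111001010011011111010000 walk d0:-→d1:-→d2:-→d3:-→d4:-→d5:-→d6:-→d7:-→d8:-→d9:-→d10:-→d11:-→d12:-→d13:-→d14:-→d15:-→d16:-→d17:-→d18:-→d19:-→d20:-→d21:-→d22:-→d23:-→d24:-→d25:-→d26:-→d27:-→d28:H1 -> H1
  + 107.29.253.0/24 (H1) depth=24
  + 107.16.0.0/12 (H3) depth=12
  del 107.16.0.0/12 (clear depth 12)
  lookup 107.29.253.0: bits 011010110001110111111101 walk d0:-→d1:-→d2:-→d3:-→d4:-→d5:-→d6:-→d7:-→d8:-→d9:-→d10:-→d11:-→d12:-→d13:-→d14:-→d15:-→d16:-→d17:-→d18:-→d19:-→d20:-→d21:-→d22:-→d23:-→d24:H1 -> H1
  del 46.83.125.0/28 (clear depth 28)
  + 0.0.0.0/0 (H0) depth=0
  lookup 107.29.253.5: bits 011010110001110111111101 walk d0:H0→d1:-→d2:-→d3:-→d4:-→d5:-→d6:-→d7:-→d8:-→d9:-→d10:-→d11:-→d12:-→d13:-→d14:-→d15:-→d16:-→d17:-→d18:-→d19:-→d20:-→d21:-→d22:-→d23:-→d24:H1 -> H1
  + 107.28.0.0/15 (H1) depth=15
  lookup 107.28.3.185: bits 011010110001110 walk d0:H0→d1:-→d2:-→d3:-→d4:-→d5:-→d6:-→d7:-→d8:-→d9:-→d10:-→d11:-→d12:-→d13:-→d14:-→d15:H1 -> H1
  + 32.0.0.0/3 (H2) depth=3
  + 46.83.0.0/16 (H0) depth=16
  del 32.0.0.0/3 (clear depth 3)
  + 107.29.253.83/32 (H3) depth=32
  + 107.29.253.0/24 (H3) depth=24
  lookup 107.29.253.11: bits 0110101100011101111111010 walk d0:H0→d1:-→d2:-→d3:-→d4:-→d5:-→d6:-→d7:-→d8:-→d9:-→d10:-→d11:-→d12:-→d13:-→d14:-→d15:H1→d16:-→d17:-→d18:-→d19:-→d20:-→d21:-→d22:-→d23:-→d24:H3→d25:- -> H3
  del 107.28.0.0/15 (clear depth 15)
  lookup 46.83.135.16: bits 0010111001010011 walk d0:H0→d1:-→d2:-→d3:-→d4:-→d5:-→d6:-→d7:-→d8:-→d9:-→d10:-→d11:-→d12:-→d13:-→d14:-→d15:-→d16:H0 -> H0
  lookup 107.29.253.83: bits 01101011000111011111110101010011 walk d0:H0→d1:-→d2:-→d3:-→d4:-→d5:-→d6:-→d7:-→d8:-→d9:-→d10:-→d11:-→d12:-→d13:-→d14:-→d15:-→d16:-→d17:-→d18:-→d19:-→d20:-→d21:-→d22:-→d23:-→d24:H3→d25:-→d26:-→d27:-→d28:-→d29:-→d30:-→d31:-→d32:H3 -> H3
  lookup 107.93.253.83: bits 011010110 walk d0:H0→d1:-→d2:-→d3:-→d4:-→d5:-→d6:-→d7:-→d8:-→d9:- -> H0
  + 107.29.253.0/24 (H0) depth=24
  lookup 107.29.253.83: bits 01101011000111011111110101010011 walk d0:H0→d1:-→d2:-→d3:-→d4:-→d5:-→d6:-→d7:-→d8:-→d9:-→d10:-→d11:-→d12:-→d13:-→d14:-→d15:-→d16:-→d17:-→d18:-→d19:-→d20:-→d21:-→d22:-→d23:-→d24:H0→d25:-→d26:-→d27:-→d28:-→d29:-→d30:-→d31:-→d32:H3 -> H3
  + 107.29.0.0/16 (H2) depth=16
  lookup 107.29.253.83: bits 01101011000111011111110101010011 walk d0:H0→d1:-→d2:-→d3:-→d4:-→d5:-→d6:-→d7:-→d8:-→d9:-→d10:-→d11:-→d12:-→d13:-→d14:-→d15:-→d16:H2→d17:-→d18:-→d19:-→d20:-→d21:-→d22:-→d23:-→d24:H0→d25:-→d26:-→d27:-→d28:-→d29:-→d30:-→d31:-→d32:H3 -> H3
  lookup 46.83.0.3: bits 00101110010100110 walk d0:H0→d1:-→d2:-→d3:-→d4:-→d5:-→d6:-→d7:-→d8:-→d9:-→d10:-→d11:-→d12:-→d13:-→d14:-→d15:-→d16:H0→d17:- -> H0
  lookup 107.29.5.77: bits 0110101100011101 walk d0:H0→d1:-→d2:-→d3:-→d4:-→d5:-→d6:-→d7:-→d8:-→d9:-→d10:-→d11:-→d12:-→d13:-→d14:-→d15:-→d16:H2 -> H2
  lookup 107.29.0.0: bits 0110101100011101 walk d0:H0→d1:-→d2:-→d3:-→d4:-→d5:-→d6:-→d7:-→d8:-→d9:-→d10:-→d11:-→d12:-→d13:-→d14:-→d15:-→d16:H2 -> H2

== LOOKUPS ==
["no-route","H1","H1","H1","H1","H3","H0","H3","H0","H3","H3","H0","H2","H2"]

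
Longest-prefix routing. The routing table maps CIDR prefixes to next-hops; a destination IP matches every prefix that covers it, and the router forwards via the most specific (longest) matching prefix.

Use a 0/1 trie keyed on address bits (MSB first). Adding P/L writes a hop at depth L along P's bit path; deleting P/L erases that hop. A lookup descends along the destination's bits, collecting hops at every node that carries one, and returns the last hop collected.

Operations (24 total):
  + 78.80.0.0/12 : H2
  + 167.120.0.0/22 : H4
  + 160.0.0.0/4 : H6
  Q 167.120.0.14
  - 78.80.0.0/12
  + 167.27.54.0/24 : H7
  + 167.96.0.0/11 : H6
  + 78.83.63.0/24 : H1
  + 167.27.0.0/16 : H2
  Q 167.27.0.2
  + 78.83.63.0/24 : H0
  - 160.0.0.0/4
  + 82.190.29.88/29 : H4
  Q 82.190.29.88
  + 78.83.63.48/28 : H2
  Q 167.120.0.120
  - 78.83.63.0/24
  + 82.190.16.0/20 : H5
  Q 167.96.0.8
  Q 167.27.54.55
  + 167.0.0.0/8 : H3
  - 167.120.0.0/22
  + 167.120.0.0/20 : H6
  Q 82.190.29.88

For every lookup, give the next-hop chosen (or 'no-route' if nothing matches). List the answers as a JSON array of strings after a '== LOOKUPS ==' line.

Process each operation:
  add 78.80.0.0/12 -> H2 at depth 12
  add 167.120.0.0/22 -> H4 at depth 22
  add 160.0.0.0/4 -> H6 at depth 4
  ? 167.120.0.14  path d0:-→d1:-→d2:-→d3:-→d4:H6→d5:-→d6:-→d7:-→d8:-→d9:-→d10:-→d11:-→d12:-→d13:-→d14:-→d15:-→d16:-→d17:-→d18:-→d19:-→d20:-→d21:-→d22:H4  best=H4
  del 78.80.0.0/12 (clear depth 12)
  add 167.27.54.0/24 -> H7 at depth 24
  add 167.96.0.0/11 -> H6 at depth 11
  add 78.83.63.0/24 -> H1 at depth 24
  add 167.27.0.0/16 -> H2 at depth 16
  ? 167.27.0.2  path d0:-→d1:-→d2:-→d3:-→d4:H6→d5:-→d6:-→d7:-→d8:-→d9:-→d10:-→d11:-→d12:-→d13:-→d14:-→d15:-→d16:H2→d17:-→d18:-  best=H2
  add 78.83.63.0/24 -> H0 at depth 24
  del 160.0.0.0/4 (clear depth 4)
  add 82.190.29.88/29 -> H4 at depth 29
  ? 82.190.29.88  path d0:-→d1:-→d2:-→d3:-→d4:-→d5:-→d6:-→d7:-→d8:-→d9:-→d10:-→d11:-→d12:-→d13:-→d14:-→d15:-→d16:-→d17:-→d18:-→d19:-→d20:-→d21:-→d22:-→d23:-→d24:-→d25:-→d26:-→d27:-→d28:-→d29:H4  best=H4
  add 78.83.63.48/28 -> H2 at depth 28
  ? 167.120.0.120  path d0:-→d1:-→d2:-→d3:-→d4:-→d5:-→d6:-→d7:-→d8:-→d9:-→d10:-→d11:H6→d12:-→d13:-→d14:-→d15:-→d16:-→d17:-→d18:-→d19:-→d20:-→d21:-→d22:H4  best=H4
  del 78.83.63.0/24 (clear depth 24)
  add 82.190.16.0/20 -> H5 at depth 20
  ? 167.96.0.8  path d0:-→d1:-→d2:-→d3:-→d4:-→d5:-→d6:-→d7:-→d8:-→d9:-→d10:-→d11:H6  best=H6
  ? 167.27.54.55  path d0:-→d1:-→d2:-→d3:-→d4:-→d5:-→d6:-→d7:-→d8:-→d9:-→d10:-→d11:-→d12:-→d13:-→d14:-→d15:-→d16:H2→d17:-→d18:-→d19:-→d20:-→d21:-→d22:-→d23:-→d24:H7  best=H7
  add 167.0.0.0/8 -> H3 at depth 8
  del 167.120.0.0/22 (clear depth 22)
  add 167.120.0.0/20 -> H6 at depth 20
  ? 82.190.29.88  path d0:-→d1:-→d2:-→d3:-→d4:-→d5:-→d6:-→d7:-→d8:-→d9:-→d10:-→d11:-→d12:-→d13:-→d14:-→d15:-→d16:-→d17:-→d18:-→d19:-→d20:H5→d21:-→d22:-→d23:-→d24:-→d25:-→d26:-→d27:-→d28:-→d29:H4  best=H4

== LOOKUPS ==
["H4","H2","H4","H4","H6","H7","H4"]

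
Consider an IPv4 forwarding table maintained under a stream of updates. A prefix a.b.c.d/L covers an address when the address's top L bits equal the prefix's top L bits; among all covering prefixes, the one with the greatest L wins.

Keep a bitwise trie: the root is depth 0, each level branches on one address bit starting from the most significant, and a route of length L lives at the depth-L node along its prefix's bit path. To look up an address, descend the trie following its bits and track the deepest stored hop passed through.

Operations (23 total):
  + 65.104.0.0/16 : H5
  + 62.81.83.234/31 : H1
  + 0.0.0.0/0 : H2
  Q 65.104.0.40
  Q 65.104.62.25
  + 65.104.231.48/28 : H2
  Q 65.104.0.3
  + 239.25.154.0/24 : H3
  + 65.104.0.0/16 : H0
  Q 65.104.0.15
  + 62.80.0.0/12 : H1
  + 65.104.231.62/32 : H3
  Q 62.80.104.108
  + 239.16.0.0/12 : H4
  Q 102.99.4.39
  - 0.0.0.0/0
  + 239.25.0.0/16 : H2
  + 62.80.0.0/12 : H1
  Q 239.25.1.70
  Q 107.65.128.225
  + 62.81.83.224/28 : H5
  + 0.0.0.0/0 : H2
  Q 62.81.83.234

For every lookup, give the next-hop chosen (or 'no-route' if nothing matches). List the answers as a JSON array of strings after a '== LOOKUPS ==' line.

Trace:
  + 65.104.0.0/16 (H5) depth=16
  + 62.81.83.234/31 (H1) depth=31
  + 0.0.0.0/0 (H2) depth=0
  ? 65.104.0.40  path d0:H2→d1:-→d2:-→d3:-→d4:-→d5:-→d6:-→d7:-→d8:-→d9:-→d10:-→d11:-→d12:-→d13:-→d14:-→d15:-→d16:H5  best=H5
  ? 65.104.62.25  path d0:H2→d1:-→d2:-→d3:-→d4:-→d5:-→d6:-→d7:-→d8:-→d9:-→d10:-→d11:-→d12:-→d13:-→d14:-→d15:-→d16:H5  best=H5
  + 65.104.231.48/28 (H2) depth=28
  ? 65.104.0.3  path d0:H2→d1:-→d2:-→d3:-→d4:-→d5:-→d6:-→d7:-→d8:-→d9:-→d10:-→d11:-→d12:-→d13:-→d14:-→d15:-→d16:H5  best=H5
  + 239.25.154.0/24 (H3) depth=24
  + 65.104.0.0/16 (H0) depth=16
  ? 65.104.0.15  path d0:H2→d1:-→d2:-→d3:-→d4:-→d5:-→d6:-→d7:-→d8:-→d9:-→d10:-→d11:-→d12:-→d13:-→d14:-→d15:-→d16:H0  best=H0
  + 62.80.0.0/12 (H1) depth=12
  + 65.104.231.62/32 (H3) depth=32
  ? 62.80.104.108  path d0:H2→d1:-→d2:-→d3:-→d4:-→d5:-→d6:-→d7:-→d8:-→d9:-→d10:-→d11:-→d12:H1→d13:-→d14:-→d15:-  best=H1
  + 239.16.0.0/12 (H4) depth=12
  ? 102.99.4.39  path d0:H2→d1:-→d2:-  best=H2
  - 0.0.0.0/0 clear@0
  + 239.25.0.0/16 (H2) depth=16
  + 62.80.0.0/12 (H1) depth=12
  ? 239.25.1.70  path d0:-→d1:-→d2:-→d3:-→d4:-→d5:-→d6:-→d7:-→d8:-→d9:-→d10:-→d11:-→d12:H4→d13:-→d14:-→d15:-→d16:H2  best=H2
  ? 107.65.128.225  path d0:-→d1:-→d2:-  best=no-route
  + 62.81.83.224/28 (H5) depth=28
  + 0.0.0.0/0 (H2) depth=0
  ? 62.81.83.234  path d0:H2→d1:-→d2:-→d3:-→d4:-→d5:-→d6:-→d7:-→d8:-→d9:-→d10:-→d11:-→d12:H1→d13:-→d14:-→d15:-→d16:-→d17:-→d18:-→d19:-→d20:-→d21:-→d22:-→d23:-→d24:-→d25:-→d26:-→d27:-→d28:H5→d29:-→d30:-→d31:H1  best=H1

== LOOKUPS ==
["H5","H5","H5","H0","H1","H2","H2","no-route","H1"]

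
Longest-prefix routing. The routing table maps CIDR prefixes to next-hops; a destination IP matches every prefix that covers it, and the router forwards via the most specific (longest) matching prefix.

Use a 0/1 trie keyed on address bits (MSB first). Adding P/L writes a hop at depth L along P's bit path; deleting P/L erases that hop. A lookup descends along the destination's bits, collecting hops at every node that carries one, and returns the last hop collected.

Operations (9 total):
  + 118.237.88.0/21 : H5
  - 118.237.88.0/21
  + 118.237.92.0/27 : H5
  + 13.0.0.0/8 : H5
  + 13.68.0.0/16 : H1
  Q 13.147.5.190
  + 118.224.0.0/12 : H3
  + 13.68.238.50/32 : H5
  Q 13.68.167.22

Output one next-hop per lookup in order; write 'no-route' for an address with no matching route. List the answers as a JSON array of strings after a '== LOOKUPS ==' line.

Process each operation:
  add 118.237.88.0/21 -> H5 at depth 21
  del 118.237.88.0/21 (clear depth 21)
  add 118.237.92.0/27 -> H5 at depth 27
  add 13.0.0.0/8 -> H5 at depth 8
  add 13.68.0.0/16 -> H1 at depth 16
  Q 13.147.5.190: descend 00001101 ; hops seen [H5] ; pick H5
  add 118.224.0.0/12 -> H3 at depth 12
  add 13.68.238.50/32 -> H5 at depth 32
  Q 13.68.167.22: descend 00001101010001001 ; hops seen [H5,H1] ; pick H1

== LOOKUPS ==
["H5","H1"]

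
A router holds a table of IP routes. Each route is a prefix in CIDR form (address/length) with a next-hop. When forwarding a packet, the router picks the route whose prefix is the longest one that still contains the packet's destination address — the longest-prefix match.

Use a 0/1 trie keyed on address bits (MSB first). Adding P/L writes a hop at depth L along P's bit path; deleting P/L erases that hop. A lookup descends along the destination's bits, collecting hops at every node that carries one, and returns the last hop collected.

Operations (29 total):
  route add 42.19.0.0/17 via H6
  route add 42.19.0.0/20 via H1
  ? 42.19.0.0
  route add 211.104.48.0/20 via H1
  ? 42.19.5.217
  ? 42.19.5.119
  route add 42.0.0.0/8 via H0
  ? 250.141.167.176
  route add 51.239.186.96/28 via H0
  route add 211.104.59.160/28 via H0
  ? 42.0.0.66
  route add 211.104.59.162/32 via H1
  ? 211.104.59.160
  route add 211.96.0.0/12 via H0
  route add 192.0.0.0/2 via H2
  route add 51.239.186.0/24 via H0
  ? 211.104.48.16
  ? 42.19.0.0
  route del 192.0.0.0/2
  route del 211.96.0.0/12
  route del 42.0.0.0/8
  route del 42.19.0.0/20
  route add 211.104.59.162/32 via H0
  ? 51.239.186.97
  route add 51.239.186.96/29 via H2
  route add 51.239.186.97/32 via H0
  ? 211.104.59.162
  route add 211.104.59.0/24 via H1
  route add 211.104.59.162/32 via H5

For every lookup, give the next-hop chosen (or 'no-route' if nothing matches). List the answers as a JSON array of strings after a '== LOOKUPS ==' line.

Trace:
  add 42.19.0.0/17 -> H6 at depth 17
  add 42.19.0.0/20 -> H1 at depth 20
  ? 42.19.0.0  path d0:-→d1:-→d2:-→d3:-→d4:-→d5:-→d6:-→d7:-→d8:-→d9:-→d10:-→d11:-→d12:-→d13:-→d14:-→d15:-→d16:-→d17:H6→d18:-→d19:-→d20:H1  best=H1
  add 211.104.48.0/20 -> H1 at depth 20
  ? 42.19.5.217  path d0:-→d1:-→d2:-→d3:-→d4:-→d5:-→d6:-→d7:-→d8:-→d9:-→d10:-→d11:-→d12:-→d13:-→d14:-→d15:-→d16:-→d17:H6→d18:-→d19:-→d20:H1  best=H1
  ? 42.19.5.119  path d0:-→d1:-→d2:-→d3:-→d4:-→d5:-→d6:-→d7:-→d8:-→d9:-→d10:-→d11:-→d12:-→d13:-→d14:-→d15:-→d16:-→d17:H6→d18:-→d19:-→d20:H1  best=H1
  add 42.0.0.0/8 -> H0 at depth 8
  ? 250.141.167.176  path d0:-→d1:-→d2:-  best=no-route
  add 51.239.186.96/28 -> H0 at depth 28
  add 211.104.59.160/28 -> H0 at depth 28
  ? 42.0.0.66  path d0:-→d1:-→d2:-→d3:-→d4:-→d5:-→d6:-→d7:-→d8:H0→d9:-→d10:-→d11:-  best=H0
  add 211.104.59.162/32 -> H1 at depth 32
  ? 211.104.59.160  path d0:-→d1:-→d2:-→d3:-→d4:-→d5:-→d6:-→d7:-→d8:-→d9:-→d10:-→d11:-→d12:-→d13:-→d14:-→d15:-→d16:-→d17:-→d18:-→d19:-→d20:H1→d21:-→d22:-→d23:-→d24:-→d25:-→d26:-→d27:-→d28:H0→d29:-→d30:-  best=H0
  add 211.96.0.0/12 -> H0 at depth 12
  add 192.0.0.0/2 -> H2 at depth 2
  add 51.239.186.0/24 -> H0 at depth 24
  ? 211.104.48.16  path d0:-→d1:-→d2:H2→d3:-→d4:-→d5:-→d6:-→d7:-→d8:-→d9:-→d10:-→d11:-→d12:H0→d13:-→d14:-→d15:-→d16:-→d17:-→d18:-→d19:-→d20:H1  best=H1
  ? 42.19.0.0  path d0:-→d1:-→d2:-→d3:-→d4:-→d5:-→d6:-→d7:-→d8:H0→d9:-→d10:-→d11:-→d12:-→d13:-→d14:-→d15:-→d16:-→d17:H6→d18:-→d19:-→d20:H1  best=H1
  del 192.0.0.0/2 (clear depth 2)
  del 211.96.0.0/12 (clear depth 12)
  del 42.0.0.0/8 (clear depth 8)
  del 42.19.0.0/20 (clear depth 20)
  add 211.104.59.162/32 -> H0 at depth 32
  ? 51.239.186.97  path d0:-→d1:-→d2:-→d3:-→d4:-→d5:-→d6:-→d7:-→d8:-→d9:-→d10:-→d11:-→d12:-→d13:-→d14:-→d15:-→d16:-→d17:-→d18:-→d19:-→d20:-→d21:-→d22:-→d23:-→d24:H0→d25:-→d26:-→d27:-→d28:H0  best=H0
  add 51.239.186.96/29 -> H2 at depth 29
  add 51.239.186.97/32 -> H0 at depth 32
  ? 211.104.59.162  path d0:-→d1:-→d2:-→d3:-→d4:-→d5:-→d6:-→d7:-→d8:-→d9:-→d10:-→d11:-→d12:-→d13:-→d14:-→d15:-→d16:-→d17:-→d18:-→d19:-→d20:H1→d21:-→d22:-→d23:-→d24:-→d25:-→d26:-→d27:-→d28:H0→d29:-→d30:-→d31:-→d32:H0  best=H0
  add 211.104.59.0/24 -> H1 at depth 24
  add 211.104.59.162/32 -> H5 at depth 32

== LOOKUPS ==
["H1","H1","H1","no-route","H0","H0","H1","H1","H0","H0"]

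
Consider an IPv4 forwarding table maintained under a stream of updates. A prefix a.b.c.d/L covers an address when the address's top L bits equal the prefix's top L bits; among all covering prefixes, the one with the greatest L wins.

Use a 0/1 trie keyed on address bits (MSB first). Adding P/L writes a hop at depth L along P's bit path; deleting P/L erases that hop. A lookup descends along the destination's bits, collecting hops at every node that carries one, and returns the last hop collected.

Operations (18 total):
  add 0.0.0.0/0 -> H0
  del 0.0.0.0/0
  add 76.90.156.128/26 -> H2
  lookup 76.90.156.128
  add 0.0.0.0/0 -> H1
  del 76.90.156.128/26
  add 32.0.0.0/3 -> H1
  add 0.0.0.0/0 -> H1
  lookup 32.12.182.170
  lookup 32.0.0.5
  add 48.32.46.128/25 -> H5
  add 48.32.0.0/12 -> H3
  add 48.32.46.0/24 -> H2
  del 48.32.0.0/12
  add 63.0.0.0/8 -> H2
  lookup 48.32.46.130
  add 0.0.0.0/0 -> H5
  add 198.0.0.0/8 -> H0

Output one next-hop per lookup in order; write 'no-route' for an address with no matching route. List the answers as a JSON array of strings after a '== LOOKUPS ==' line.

Trace:
  add 0.0.0.0/0 -> H0 at depth 0
  del 0.0.0.0/0 (clear depth 0)
  add 76.90.156.128/26 -> H2 at depth 26
  lookup 76.90.156.128: bits 01001100010110101001110010 walk d0:-→d1:-→d2:-→d3:-→d4:-→d5:-→d6:-→d7:-→d8:-→d9:-→d10:-→d11:-→d12:-→d13:-→d14:-→d15:-→d16:-→d17:-→d18:-→d19:-→d20:-→d21:-→d22:-→d23:-→d24:-→d25:-→d26:H2 -> H2
  add 0.0.0.0/0 -> H1 at depth 0
  del 76.90.156.128/26 (clear depth 26)
  add 32.0.0.0/3 -> H1 at depth 3
  add 0.0.0.0/0 -> H1 at depth 0
  lookup 32.12.182.170: bits 001 walk d0:H1→d1:-→d2:-→d3:H1 -> H1
  lookup 32.0.0.5: bits 001 walk d0:H1→d1:-→d2:-→d3:H1 -> H1
  add 48.32.46.128/25 -> H5 at depth 25
  add 48.32.0.0/12 -> H3 at depth 12
  add 48.32.46.0/24 -> H2 at depth 24
  del 48.32.0.0/12 (clear depth 12)
  add 63.0.0.0/8 -> H2 at depth 8
  lookup 48.32.46.130: bits 0011000000100000001011101 walk d0:H1→d1:-→d2:-→d3:H1→d4:-→d5:-→d6:-→d7:-→d8:-→d9:-→d10:-→d11:-→d12:-→d13:-→d14:-→d15:-→d16:-→d17:-→d18:-→d19:-→d20:-→d21:-→d22:-→d23:-→d24:H2→d25:H5 -> H5
  add 0.0.0.0/0 -> H5 at depth 0
  add 198.0.0.0/8 -> H0 at depth 8

== LOOKUPS ==
["H2","H1","H1","H5"]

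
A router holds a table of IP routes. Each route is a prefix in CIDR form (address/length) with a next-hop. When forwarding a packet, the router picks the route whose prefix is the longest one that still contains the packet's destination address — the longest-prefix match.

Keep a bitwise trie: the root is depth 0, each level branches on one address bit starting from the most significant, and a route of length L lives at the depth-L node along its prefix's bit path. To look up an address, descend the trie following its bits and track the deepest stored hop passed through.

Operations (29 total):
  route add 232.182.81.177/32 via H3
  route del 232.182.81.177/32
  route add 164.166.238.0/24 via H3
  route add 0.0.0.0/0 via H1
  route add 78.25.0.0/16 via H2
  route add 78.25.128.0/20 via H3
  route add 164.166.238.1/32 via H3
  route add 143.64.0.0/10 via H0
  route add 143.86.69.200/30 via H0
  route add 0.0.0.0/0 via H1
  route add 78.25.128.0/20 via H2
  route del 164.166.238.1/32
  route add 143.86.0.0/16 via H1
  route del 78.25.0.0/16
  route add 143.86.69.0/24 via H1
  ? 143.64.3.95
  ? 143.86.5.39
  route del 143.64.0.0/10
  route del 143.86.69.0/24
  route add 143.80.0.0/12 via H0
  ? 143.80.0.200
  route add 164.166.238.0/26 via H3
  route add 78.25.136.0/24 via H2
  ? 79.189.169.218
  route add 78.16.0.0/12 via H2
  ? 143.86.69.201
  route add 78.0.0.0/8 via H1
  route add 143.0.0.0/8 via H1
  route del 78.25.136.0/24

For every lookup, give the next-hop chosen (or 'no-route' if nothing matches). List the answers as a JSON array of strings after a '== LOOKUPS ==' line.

Trace:
  add 232.182.81.177/32 -> H3 at depth 32
  del 232.182.81.177/32 (clear depth 32)
  add 164.166.238.0/24 -> H3 at depth 24
  add 0.0.0.0/0 -> H1 at depth 0
  add 78.25.0.0/16 -> H2 at depth 16
  add 78.25.128.0/20 -> H3 at depth 20
  add 164.166.238.1/32 -> H3 at depth 32
  add 143.64.0.0/10 -> H0 at depth 10
  add 143.86.69.200/30 -> H0 at depth 30
  add 0.0.0.0/0 -> H1 at depth 0
  add 78.25.128.0/20 -> H2 at depth 20
  del 164.166.238.1/32 (clear depth 32)
  add 143.86.0.0/16 -> H1 at depth 16
  del 78.25.0.0/16 (clear depth 16)
  add 143.86.69.0/24 -> H1 at depth 24
  Q 143.64.3.95: descend 10001111010 ; hops seen [H1,H0] ; pick H0
  Q 143.86.5.39: descend 10001111010101100 ; hops seen [H1,H0,H1] ; pick H1
  del 143.64.0.0/10 (clear depth 10)
  del 143.86.69.0/24 (clear depth 24)
  add 143.80.0.0/12 -> H0 at depth 12
  Q 143.80.0.200: descend 1000111101010 ; hops seen [H1,H0] ; pick H0
  add 164.166.238.0/26 -> H3 at depth 26
  add 78.25.136.0/24 -> H2 at depth 24
  Q 79.189.169.218: descend 0100111 ; hops seen [H1] ; pick H1
  add 78.16.0.0/12 -> H2 at depth 12
  Q 143.86.69.201: descend 100011110101011001000101110010 ; hops seen [H1,H0,H1,H0] ; pick H0
  add 78.0.0.0/8 -> H1 at depth 8
  add 143.0.0.0/8 -> H1 at depth 8
  del 78.25.136.0/24 (clear depth 24)

== LOOKUPS ==
["H0","H1","H0","H1","H0"]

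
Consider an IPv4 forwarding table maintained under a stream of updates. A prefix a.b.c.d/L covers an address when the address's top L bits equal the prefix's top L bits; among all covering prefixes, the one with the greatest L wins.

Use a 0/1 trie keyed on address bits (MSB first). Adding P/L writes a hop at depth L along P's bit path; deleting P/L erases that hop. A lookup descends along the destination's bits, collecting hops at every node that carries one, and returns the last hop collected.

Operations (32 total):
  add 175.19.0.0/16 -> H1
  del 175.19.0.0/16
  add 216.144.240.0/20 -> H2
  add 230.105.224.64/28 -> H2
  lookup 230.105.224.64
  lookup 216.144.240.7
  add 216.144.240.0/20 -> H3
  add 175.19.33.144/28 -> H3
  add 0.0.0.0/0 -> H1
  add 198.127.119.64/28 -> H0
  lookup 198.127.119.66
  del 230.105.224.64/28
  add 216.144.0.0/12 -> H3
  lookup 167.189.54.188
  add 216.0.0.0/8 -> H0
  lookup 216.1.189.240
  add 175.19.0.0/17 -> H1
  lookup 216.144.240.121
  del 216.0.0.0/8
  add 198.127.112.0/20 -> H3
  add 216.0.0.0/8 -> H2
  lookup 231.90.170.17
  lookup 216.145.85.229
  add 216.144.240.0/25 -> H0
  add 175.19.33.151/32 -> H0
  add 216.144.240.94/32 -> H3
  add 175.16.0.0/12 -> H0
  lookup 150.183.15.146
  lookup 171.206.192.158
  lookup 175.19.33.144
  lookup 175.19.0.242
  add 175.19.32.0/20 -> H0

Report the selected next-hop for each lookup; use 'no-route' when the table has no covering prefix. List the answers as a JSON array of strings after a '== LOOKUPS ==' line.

Trace:
  + 175.19.0.0/16 (H1) depth=16
  del 175.19.0.0/16 (clear depth 16)
  + 216.144.240.0/20 (H2) depth=20
  + 230.105.224.64/28 (H2) depth=28
  lookup 230.105.224.64: bits 1110011001101001111000000100 walk d0:-→d1:-→d2:-→d3:-→d4:-→d5:-→d6:-→d7:-→d8:-→d9:-→d10:-→d11:-→d12:-→d13:-→d14:-→d15:-→d16:-→d17:-→d18:-→d19:-→d20:-→d21:-→d22:-→d23:-→d24:-→d25:-→d26:-→d27:-→d28:H2 -> H2
  lookup 216.144.240.7: bits 11011000100100001111 walk d0:-→d1:-→d2:-→d3:-→d4:-→d5:-→d6:-→d7:-→d8:-→d9:-→d10:-→d11:-→d12:-→d13:-→d14:-→d15:-→d16:-→d17:-→d18:-→d19:-→d20:H2 -> H2
  + 216.144.240.0/20 (H3) depth=20
  + 175.19.33.144/28 (H3) depth=28
  + 0.0.0.0/0 (H1) depth=0
  + 198.127.119.64/28 (H0) depth=28
  lookup 198.127.119.66: bits 1100011001111111011101110100 walk d0:H1→d1:-→d2:-→d3:-→d4:-→d5:-→d6:-→d7:-→d8:-→d9:-→d10:-→d11:-→d12:-→d13:-→d14:-→d15:-→d16:-→d17:-→d18:-→d19:-→d20:-→d21:-→d22:-→d23:-→d24:-→d25:-→d26:-→d27:-→d28:H0 -> H0
  del 230.105.224.64/28 (clear depth 28)
  + 216.144.0.0/12 (H3) depth=12
  lookup 167.189.54.188: bits 1010 walk d0:H1→d1:-→d2:-→d3:-→d4:- -> H1
  + 216.0.0.0/8 (H0) depth=8
  lookup 216.1.189.240: bits 11011000 walk d0:H1→d1:-→d2:-→d3:-→d4:-→d5:-→d6:-→d7:-→d8:H0 -> H0
  + 175.19.0.0/17 (H1) depth=17
  lookup 216.144.240.121: bits 11011000100100001111 walk d0:H1→d1:-→d2:-→d3:-→d4:-→d5:-→d6:-→d7:-→d8:H0→d9:-→d10:-→d11:-→d12:H3→d13:-→d14:-→d15:-→d16:-→d17:-→d18:-→d19:-→d20:H3 -> H3
  del 216.0.0.0/8 (clear depth 8)
  + 198.127.112.0/20 (H3) depth=20
  + 216.0.0.0/8 (H2) depth=8
  lookup 231.90.170.17: bits 1110011 walk d0:H1→d1:-→d2:-→d3:-→d4:-→d5:-→d6:-→d7:- -> H1
  lookup 216.145.85.229: bits 110110001001000 walk d0:H1→d1:-→d2:-→d3:-→d4:-→d5:-→d6:-→d7:-→d8:H2→d9:-→d10:-→d11:-→d12:H3→d13:-→d14:-→d15:- -> H3
  + 216.144.240.0/25 (H0) depth=25
  + 175.19.33.151/32 (H0) depth=32
  + 216.144.240.94/32 (H3) depth=32
  + 175.16.0.0/12 (H0) depth=12
  lookup 150.183.15.146: bits 10 walk d0:H1→d1:-→d2:- -> H1
  lookup 171.206.192.158: bits 10101 walk d0:H1→d1:-→d2:-→d3:-→d4:-→d5:- -> H1
  lookup 175.19.33.144: bits 10101111000100110010000110010 walk d0:H1→d1:-→d2:-→d3:-→d4:-→d5:-→d6:-→d7:-→d8:-→d9:-→d10:-→d11:-→d12:H0→d13:-→d14:-→d15:-→d16:-→d17:H1→d18:-→d19:-→d20:-→d21:-→d22:-→d23:-→d24:-→d25:-→d26:-→d27:-→d28:H3→d29:- -> H3
  lookup 175.19.0.242: bits 101011110001001100 walk d0:H1→d1:-→d2:-→d3:-→d4:-→d5:-→d6:-→d7:-→d8:-→d9:-→d10:-→d11:-→d12:H0→d13:-→d14:-→d15:-→d16:-→d17:H1→d18:- -> H1
  + 175.19.32.0/20 (H0) depth=20

== LOOKUPS ==
["H2","H2","H0","H1","H0","H3","H1","H3","H1","H1","H3","H1"]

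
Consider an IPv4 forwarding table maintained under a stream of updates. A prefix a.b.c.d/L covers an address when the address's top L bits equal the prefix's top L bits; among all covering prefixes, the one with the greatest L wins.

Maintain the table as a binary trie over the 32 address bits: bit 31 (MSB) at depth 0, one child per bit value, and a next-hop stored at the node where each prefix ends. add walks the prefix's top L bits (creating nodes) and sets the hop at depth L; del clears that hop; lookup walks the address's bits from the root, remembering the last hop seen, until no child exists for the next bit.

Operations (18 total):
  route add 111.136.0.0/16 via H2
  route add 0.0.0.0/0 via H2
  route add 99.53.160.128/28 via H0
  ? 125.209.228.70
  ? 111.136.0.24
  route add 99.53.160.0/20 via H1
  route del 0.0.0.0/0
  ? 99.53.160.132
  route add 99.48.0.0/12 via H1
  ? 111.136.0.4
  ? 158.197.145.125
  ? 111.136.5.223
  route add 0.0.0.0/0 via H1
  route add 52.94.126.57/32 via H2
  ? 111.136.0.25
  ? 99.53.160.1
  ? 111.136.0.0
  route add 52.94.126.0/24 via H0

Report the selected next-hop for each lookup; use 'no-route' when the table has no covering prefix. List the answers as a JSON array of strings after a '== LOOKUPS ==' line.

Apply in order:
  add 111.136.0.0/16 -> H2 at depth 16
  add 0.0.0.0/0 -> H2 at depth 0
  add 99.53.160.128/28 -> H0 at depth 28
  Q 125.209.228.70: descend 011 ; hops seen [H2] ; pick H2
  Q 111.136.0.24: descend 0110111110001000 ; hops seen [H2,H2] ; pick H2
  add 99.53.160.0/20 -> H1 at depth 20
  del 0.0.0.0/0 (clear depth 0)
  Q 99.53.160.132: descend 0110001100110101101000001000 ; hops seen [H1,H0] ; pick H0
  add 99.48.0.0/12 -> H1 at depth 12
  Q 111.136.0.4: descend 0110111110001000 ; hops seen [H2] ; pick H2
  Q 158.197.145.125: descend ε ; hops seen [∅] ; pick no-route
  Q 111.136.5.223: descend 0110111110001000 ; hops seen [H2] ; pick H2
  add 0.0.0.0/0 -> H1 at depth 0
  add 52.94.126.57/32 -> H2 at depth 32
  Q 111.136.0.25: descend 0110111110001000 ; hops seen [H1,H2] ; pick H2
  Q 99.53.160.1: descend 011000110011010110100000 ; hops seen [H1,H1,H1] ; pick H1
  Q 111.136.0.0: descend 0110111110001000 ; hops seen [H1,H2] ; pick H2
  add 52.94.126.0/24 -> H0 at depth 24

== LOOKUPS ==
["H2","H2","H0","H2","no-route","H2","H2","H1","H2"]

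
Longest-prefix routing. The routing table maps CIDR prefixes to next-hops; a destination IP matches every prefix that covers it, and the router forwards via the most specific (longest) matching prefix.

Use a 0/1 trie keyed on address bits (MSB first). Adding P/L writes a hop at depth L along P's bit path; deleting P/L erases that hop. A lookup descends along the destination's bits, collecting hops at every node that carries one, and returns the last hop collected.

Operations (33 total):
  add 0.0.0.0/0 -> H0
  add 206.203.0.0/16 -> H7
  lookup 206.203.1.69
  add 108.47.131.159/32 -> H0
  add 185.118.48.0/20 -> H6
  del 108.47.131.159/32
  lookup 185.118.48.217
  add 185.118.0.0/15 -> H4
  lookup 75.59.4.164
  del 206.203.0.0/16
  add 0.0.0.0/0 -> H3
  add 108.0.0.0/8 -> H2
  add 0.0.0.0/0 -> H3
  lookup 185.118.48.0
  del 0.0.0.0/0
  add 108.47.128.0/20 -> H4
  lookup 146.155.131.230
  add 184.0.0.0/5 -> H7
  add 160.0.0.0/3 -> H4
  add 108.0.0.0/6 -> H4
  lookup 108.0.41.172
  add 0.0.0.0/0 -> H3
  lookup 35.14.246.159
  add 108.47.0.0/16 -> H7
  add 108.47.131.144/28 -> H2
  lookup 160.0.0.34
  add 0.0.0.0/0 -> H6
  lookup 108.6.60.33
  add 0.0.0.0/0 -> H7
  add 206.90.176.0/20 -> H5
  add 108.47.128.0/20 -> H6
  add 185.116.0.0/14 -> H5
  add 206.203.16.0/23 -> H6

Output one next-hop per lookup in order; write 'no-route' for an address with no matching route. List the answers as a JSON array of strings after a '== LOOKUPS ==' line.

Trace:
  add 0.0.0.0/0 -> H0 at depth 0
  add 206.203.0.0/16 -> H7 at depth 16
  Q 206.203.1.69: descend 1100111011001011 ; hops seen [H0,H7] ; pick H7
  add 108.47.131.159/32 -> H0 at depth 32
  add 185.118.48.0/20 -> H6 at depth 20
  - 108.47.131.159/32 clear@32
  Q 185.118.48.217: descend 10111001011101100011 ; hops seen [H0,H6] ; pick H6
  add 185.118.0.0/15 -> H4 at depth 15
  Q 75.59.4.164: descend 01 ; hops seen [H0] ; pick H0
  - 206.203.0.0/16 clear@16
  add 0.0.0.0/0 -> H3 at depth 0
  add 108.0.0.0/8 -> H2 at depth 8
  add 0.0.0.0/0 -> H3 at depth 0
  Q 185.118.48.0: descend 10111001011101100011 ; hops seen [H3,H4,H6] ; pick H6
  - 0.0.0.0/0 clear@0
  add 108.47.128.0/20 -> H4 at depth 20
  Q 146.155.131.230: descend 10 ; hops seen [∅] ; pick no-route
  add 184.0.0.0/5 -> H7 at depth 5
  add 160.0.0.0/3 -> H4 at depth 3
  add 108.0.0.0/6 -> H4 at depth 6
  Q 108.0.41.172: descend 0110110000 ; hops seen [H4,H2] ; pick H2
  add 0.0.0.0/0 -> H3 at depth 0
  Q 35.14.246.159: descend 0 ; hops seen [H3] ; pick H3
  add 108.47.0.0/16 -> H7 at depth 16
  add 108.47.131.144/28 -> H2 at depth 28
  Q 160.0.0.34: descend 101 ; hops seen [H3,H4] ; pick H4
  add 0.0.0.0/0 -> H6 at depth 0
  Q 108.6.60.33: descend 0110110000 ; hops seen [H6,H4,H2] ; pick H2
  add 0.0.0.0/0 -> H7 at depth 0
  add 206.90.176.0/20 -> H5 at depth 20
  add 108.47.128.0/20 -> H6 at depth 20
  add 185.116.0.0/14 -> H5 at depth 14
  add 206.203.16.0/23 -> H6 at depth 23

== LOOKUPS ==
["H7","H6","H0","H6","no-route","H2","H3","H4","H2"]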